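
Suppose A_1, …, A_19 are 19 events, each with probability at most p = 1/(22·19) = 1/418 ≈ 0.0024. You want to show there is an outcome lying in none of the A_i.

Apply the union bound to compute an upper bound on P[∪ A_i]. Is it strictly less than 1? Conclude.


Union bound: P[∪_{i=1}^{19} A_i] ≤ Σ_i P[A_i] ≤ 19·p = 19·(1/418) = 1/22.
Numerically: 1/22 ≈ 0.0455.
Is 1/22 < 1? YES.
Since P[∪ A_i] ≤ 1/22 < 1, the complement has P[∩ A_i^c] ≥ 1 − 1/22 = 21/22 > 0, so some outcome avoids every A_i.

19·p = 1/22 ≈ 0.0455; existence CERTIFIED by the union bound.


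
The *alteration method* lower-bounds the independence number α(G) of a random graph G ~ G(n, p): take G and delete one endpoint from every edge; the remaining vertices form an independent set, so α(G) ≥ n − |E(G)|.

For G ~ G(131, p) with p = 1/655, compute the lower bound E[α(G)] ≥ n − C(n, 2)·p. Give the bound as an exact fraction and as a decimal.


E[|E(G)|] = C(131, 2)·p = 8515 · (1/655) = 13.
E[α(G)] ≥ n − E[|E(G)|] = 131 − 13 = 118.
Numerically: ≈ 118.000000.
(This is only a lower bound; the true E[α(G)] may be larger.)

E[α(G)] ≥ 118 ≈ 118.000000.


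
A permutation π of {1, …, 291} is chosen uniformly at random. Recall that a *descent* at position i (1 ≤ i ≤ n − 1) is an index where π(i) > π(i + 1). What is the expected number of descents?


Write X = Σ X_I over i = 1, …, 290, with X_I the indicator of one descent.
There are 290 indicators.
For each fixed i, the pair (π(i), π(i+1)) is a uniformly random ordered pair of distinct values from {1, …, 291}; by symmetry P[π(i) > π(i+1)] = 1/2.
By linearity: E[X] = 290 · (1/2) = (291 − 1) · (1/2) = 145 ≈ 145.00000.

E[X] = 145 = 145.00000.


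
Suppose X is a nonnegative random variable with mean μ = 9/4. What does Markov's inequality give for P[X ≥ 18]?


μ = E[X] = 9/4, a = 18.
Markov: P[X ≥ 18] ≤ μ/a = (9/4)/18 = 1/8.
Numerically: ≈ 0.125000.
(Since a = 18 > μ = 2.250000, the bound 1/8 is < 1 and informative.)

P[X ≥ 18] ≤ 1/8 ≈ 0.125000.


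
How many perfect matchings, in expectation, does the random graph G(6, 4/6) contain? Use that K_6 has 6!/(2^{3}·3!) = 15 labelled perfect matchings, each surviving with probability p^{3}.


K_6 has 6!/(2^{3}·3!) = 15 labelled perfect matchings.
For each such perfect matching H, let X_H = 1 if all 3 edges of H are present in G. Then P[X_H = 1] = p^{3} = (2/3)^{3} = 8/27.
Summing the indicators: E[X] = Σ_H E[X_H] = 15 · p^{3} = 15 · 8/27 = 40/9.
Numerically: E[X] ≈ 4.44444.

E[X] = 15 · (2/3)^{3} = 40/9 ≈ 4.44444.


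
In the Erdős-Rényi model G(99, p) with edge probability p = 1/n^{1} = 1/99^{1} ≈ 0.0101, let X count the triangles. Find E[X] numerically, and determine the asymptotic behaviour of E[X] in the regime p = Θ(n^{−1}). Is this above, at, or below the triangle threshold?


Number of potential triangles: C(99, 3) = 156849.
Each occurs with probability p³ ≈ (0.0101)³ ≈ 1.03061e-06.
By linearity: E[X] = C(99, 3)·p³ ≈ 156849 · 1.03061e-06 ≈ 0.162.
Here α = 1, so p = 1/n is exactly at the triangle threshold p ~ 1/n. Asymptotically E[X] → c³/6 = 1³/6 = 1/6 ≈ 0.167, a bounded constant. In this regime the triangle count is asymptotically Poisson(c³/6).

E[X] ≈ 0.162; in regime p = Θ(1/n^{1}) E[X] stays bounded (at the triangle threshold p ~ 1/n).


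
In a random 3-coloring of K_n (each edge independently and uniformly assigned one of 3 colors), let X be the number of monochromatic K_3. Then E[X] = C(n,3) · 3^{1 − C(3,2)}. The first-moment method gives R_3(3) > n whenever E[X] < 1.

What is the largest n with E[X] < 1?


We need C(n, 3) · 3^{1 − 3} < 1, i.e. C(n, 3) < 3^{3 − 1} = 9.
Check values of n near the boundary:
  n = 3: C(3, 3) = 1; 1 < 9? YES
  n = 4: C(4, 3) = 4; 4 < 9? YES
  n = 5: C(5, 3) = 10; 10 < 9? NO
The largest n with C(n, 3) < 9 is n = 4 (where E[X] = 4/9 ≈ 0.4444). Hence R_3(3) > 4, i.e. R_3(3) ≥ 5.

Largest n = 4; hence R_3(3) > 4.


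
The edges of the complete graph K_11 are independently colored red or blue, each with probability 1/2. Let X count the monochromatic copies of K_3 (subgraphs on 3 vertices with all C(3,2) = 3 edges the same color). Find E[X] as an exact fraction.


Let X = Σ_S X_S over the C(11, 3) = 165 subsets S of size 3, where X_S = 1 if the K_3 on S is monochromatic.
For a fixed S, the K_3 on S has C(3, 2) = 3 edges. P[all 3 edges red] = (1/2)^3, and likewise for blue, so P[monochromatic] = 2·(1/2)^3 = 2^{1 − 3} = 1/4.
Summing: E[X] = C(11, 3) · 2^{1 − 3} = 165 · 1/4 = 165/4.
Numerically: E[X] ≈ 41.250000.

E[X] = C(11,3)·2^(1−C(3,2)) = 165/4 ≈ 41.250000.


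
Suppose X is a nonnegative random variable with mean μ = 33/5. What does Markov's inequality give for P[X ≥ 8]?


μ = E[X] = 33/5, a = 8.
Markov: P[X ≥ 8] ≤ μ/a = (33/5)/8 = 33/40.
Numerically: ≈ 0.82500.
(Since a = 8 > μ = 6.60000, the bound 33/40 is < 1 and informative.)

P[X ≥ 8] ≤ 33/40 ≈ 0.82500.


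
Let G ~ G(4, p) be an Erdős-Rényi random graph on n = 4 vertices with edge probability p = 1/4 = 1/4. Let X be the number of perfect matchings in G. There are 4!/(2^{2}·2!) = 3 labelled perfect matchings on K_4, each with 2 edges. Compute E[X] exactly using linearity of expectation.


K_4 has 4!/(2^{2}·2!) = 3 labelled perfect matchings.
For each such perfect matching H, let X_H = 1 if all 2 edges of H are present in G. Then P[X_H = 1] = p^{2} = (1/4)^{2} = 1/16.
By linearity of expectation: E[X] = Σ_H E[X_H] = 3 · p^{2} = 3 · 1/16 = 3/16.
Numerically: E[X] ≈ 0.1875.

E[X] = 3 · (1/4)^{2} = 3/16 ≈ 0.1875.


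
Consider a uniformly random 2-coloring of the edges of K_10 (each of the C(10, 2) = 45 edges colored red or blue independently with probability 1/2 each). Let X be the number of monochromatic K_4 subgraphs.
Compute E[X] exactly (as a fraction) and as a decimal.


Let X = Σ_S X_S over the C(10, 4) = 210 subsets S of size 4, where X_S = 1 if the K_4 on S is monochromatic.
For a fixed S, the K_4 on S has C(4, 2) = 6 edges. P[all 6 edges red] = (1/2)^6, and likewise for blue, so P[monochromatic] = 2·(1/2)^6 = 2^{1 − 6} = 1/32.
Summing: E[X] = C(10, 4) · 2^{1 − 6} = 210 · 1/32 = 105/16.
Numerically: E[X] ≈ 6.562.

E[X] = C(10,4)·2^(1−C(4,2)) = 105/16 ≈ 6.562.


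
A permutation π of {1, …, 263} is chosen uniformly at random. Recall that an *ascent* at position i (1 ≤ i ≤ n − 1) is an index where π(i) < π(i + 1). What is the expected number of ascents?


Write X = Σ X_I over i = 1, …, 262, with X_I the indicator of one ascent.
There are 262 indicators.
For each fixed i, the pair (π(i), π(i+1)) is a uniformly random ordered pair of distinct values from {1, …, 263}; by symmetry P[π(i) < π(i+1)] = 1/2.
By linearity: E[X] = 262 · (1/2) = (263 − 1) · (1/2) = 131 ≈ 131.0000.

E[X] = 131 = 131.0000.


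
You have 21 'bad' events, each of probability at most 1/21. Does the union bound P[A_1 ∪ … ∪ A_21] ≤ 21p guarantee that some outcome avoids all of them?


Union bound: P[∪_{i=1}^{21} A_i] ≤ Σ_i P[A_i] ≤ 21·p = 21·(1/21) = 1.
Numerically: 1 ≈ 1.00000.
Is 1 < 1? NO.
Since the bound 1 is ≥ 1, the union bound is uninformative here; it does NOT by itself certify existence.

21·p = 1 ≈ 1.00000; existence NOT certified by the union bound.


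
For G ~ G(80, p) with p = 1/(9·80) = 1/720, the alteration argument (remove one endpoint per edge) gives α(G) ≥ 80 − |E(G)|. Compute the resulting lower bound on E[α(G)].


E[|E(G)|] = C(80, 2)·p = 3160 · (1/720) = 79/18.
E[α(G)] ≥ n − E[|E(G)|] = 80 − 79/18 = 1361/18.
Numerically: ≈ 75.611.
(This is only a lower bound; the true E[α(G)] may be larger.)

E[α(G)] ≥ 1361/18 ≈ 75.611.


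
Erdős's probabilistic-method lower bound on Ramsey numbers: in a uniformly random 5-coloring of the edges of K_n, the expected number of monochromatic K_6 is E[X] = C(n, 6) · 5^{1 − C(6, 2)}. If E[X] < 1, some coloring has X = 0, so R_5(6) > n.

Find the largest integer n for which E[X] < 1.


We need C(n, 6) · 5^{1 − 15} < 1, i.e. C(n, 6) < 5^{15 − 1} = 6103515625.
Check values of n near the boundary:
  n = 124: C(124, 6) = 4465475476; 4465475476 < 6103515625? YES
  n = 125: C(125, 6) = 4690625500; 4690625500 < 6103515625? YES
  n = 126: C(126, 6) = 4925156775; 4925156775 < 6103515625? YES
  n = 127: C(127, 6) = 5169379425; 5169379425 < 6103515625? YES
  n = 128: C(128, 6) = 5423611200; 5423611200 < 6103515625? YES
  n = 129: C(129, 6) = 5688177600; 5688177600 < 6103515625? YES
  n = 130: C(130, 6) = 5963412000; 5963412000 < 6103515625? YES
  n = 131: C(131, 6) = 6249655776; 6249655776 < 6103515625? NO
  n = 132: C(132, 6) = 6547258432; 6547258432 < 6103515625? NO
  n = 133: C(133, 6) = 6856577728; 6856577728 < 6103515625? NO
The largest n with C(n, 6) < 6103515625 is n = 130 (where E[X] = 47707296/48828125 ≈ 0.977). Hence R_5(6) > 130, i.e. R_5(6) ≥ 131.

Largest n = 130; hence R_5(6) > 130.


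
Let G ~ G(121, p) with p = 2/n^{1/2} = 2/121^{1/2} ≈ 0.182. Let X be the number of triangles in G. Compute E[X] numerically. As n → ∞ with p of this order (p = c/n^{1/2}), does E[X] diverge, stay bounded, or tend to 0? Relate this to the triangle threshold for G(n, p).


Number of potential triangles: C(121, 3) = 287980.
Each occurs with probability p³ ≈ (0.182)³ ≈ 6.01052e-03.
By linearity: E[X] = C(121, 3)·p³ ≈ 287980 · 6.01052e-03 ≈ 1730.909.
Since α = 1/2 < 1, p = c/n^{1/2} ≫ 1/n is above the triangle threshold p ~ 1/n. Asymptotically E[X] ~ (c³/6)·n^{3(1−α)} = (2³/6)·n^{1.5} → ∞; triangles are abundant w.h.p.

E[X] ≈ 1730.909; in regime p = Θ(1/n^{1/2}) E[X] diverges (above the triangle threshold p ~ 1/n).


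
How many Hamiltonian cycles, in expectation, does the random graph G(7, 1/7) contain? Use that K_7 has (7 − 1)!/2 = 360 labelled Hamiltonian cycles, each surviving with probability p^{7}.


K_7 has (7 − 1)!/2 = 360 labelled Hamiltonian cycles.
For each such Hamiltonian cycle H, let X_H = 1 if all 7 edges of H are present in G. Then P[X_H = 1] = p^{7} = (1/7)^{7} = 1/823543.
By linearity: E[X] = Σ_H E[X_H] = 360 · p^{7} = 360 · 1/823543 = 360/823543.
Numerically: E[X] ≈ 0.000437136.

E[X] = 360 · (1/7)^{7} = 360/823543 ≈ 0.000437136.


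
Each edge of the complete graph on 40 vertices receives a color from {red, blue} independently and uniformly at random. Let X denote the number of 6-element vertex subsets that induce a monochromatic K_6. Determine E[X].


Let X = Σ_S X_S over the C(40, 6) = 3838380 subsets S of size 6, where X_S = 1 if the K_6 on S is monochromatic.
For a fixed S, the K_6 on S has C(6, 2) = 15 edges. P[all 15 edges red] = (1/2)^15, and likewise for blue, so P[monochromatic] = 2·(1/2)^15 = 2^{1 − 15} = 1/16384.
By linearity: E[X] = C(40, 6) · 2^{1 − 15} = 3838380 · 1/16384 = 959595/4096.
Numerically: E[X] ≈ 234.276123.

E[X] = C(40,6)·2^(1−C(6,2)) = 959595/4096 ≈ 234.276123.


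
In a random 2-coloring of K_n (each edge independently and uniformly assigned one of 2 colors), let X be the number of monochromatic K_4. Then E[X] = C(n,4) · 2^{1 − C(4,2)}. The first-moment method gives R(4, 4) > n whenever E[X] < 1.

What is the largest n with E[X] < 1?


We need C(n, 4) · 2^{1 − 6} < 1, i.e. C(n, 4) < 2^{6 − 1} = 32.
Check values of n near the boundary:
  n = 4: C(4, 4) = 1; 1 < 32? YES
  n = 5: C(5, 4) = 5; 5 < 32? YES
  n = 6: C(6, 4) = 15; 15 < 32? YES
  n = 7: C(7, 4) = 35; 35 < 32? NO
  n = 8: C(8, 4) = 70; 70 < 32? NO
  n = 9: C(9, 4) = 126; 126 < 32? NO
The largest n with C(n, 4) < 32 is n = 6 (where E[X] = 15/32 ≈ 0.468750). Hence R(4, 4) > 6, i.e. R(4, 4) ≥ 7.

Largest n = 6; hence R(4, 4) > 6.


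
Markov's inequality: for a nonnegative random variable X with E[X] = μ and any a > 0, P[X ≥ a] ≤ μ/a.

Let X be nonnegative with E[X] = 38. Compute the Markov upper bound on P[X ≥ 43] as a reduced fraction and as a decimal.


μ = E[X] = 38, a = 43.
Markov: P[X ≥ 43] ≤ μ/a = (38)/43 = 38/43.
Numerically: ≈ 0.8837.
(Since a = 43 > μ = 38.0000, the bound 38/43 is < 1 and informative.)

P[X ≥ 43] ≤ 38/43 ≈ 0.8837.


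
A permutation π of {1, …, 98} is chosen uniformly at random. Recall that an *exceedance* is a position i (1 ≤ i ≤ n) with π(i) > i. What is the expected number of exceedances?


Write X = Σ_{i=1}^{98} X_i, where X_i = 1_{π(i) > i}.
For each fixed i, π(i) is uniform over {1, …, 98} (marginal of a uniform permutation), so P[π(i) > i] = (n − i)/n. Summing: Σ_{i=1}^{98} (n − i)/n = (0 + 1 + … + 97)/98 = 98(98 − 1)/(2·98) = (98 − 1)/2.
Hence E[X] = Σ_{i=1}^{98} (98 − i)/98 = 97/2 ≈ 48.500000.

E[X] = 97/2 = 48.500000.


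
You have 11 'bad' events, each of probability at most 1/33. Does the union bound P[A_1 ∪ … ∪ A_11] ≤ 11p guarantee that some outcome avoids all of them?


Union bound: P[∪_{i=1}^{11} A_i] ≤ Σ_i P[A_i] ≤ 11·p = 11·(1/33) = 1/3.
Numerically: 1/3 ≈ 0.3333.
Is 1/3 < 1? YES.
Since P[∪ A_i] ≤ 1/3 < 1, the complement has P[∩ A_i^c] ≥ 1 − 1/3 = 2/3 > 0, so some outcome avoids every A_i.

11·p = 1/3 ≈ 0.3333; existence CERTIFIED by the union bound.


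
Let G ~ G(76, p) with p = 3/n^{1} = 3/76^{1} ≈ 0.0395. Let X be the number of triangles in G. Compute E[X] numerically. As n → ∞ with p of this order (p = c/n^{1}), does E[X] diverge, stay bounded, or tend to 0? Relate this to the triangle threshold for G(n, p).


Number of potential triangles: C(76, 3) = 70300.
Each occurs with probability p³ ≈ (0.0395)³ ≈ 6.15068e-05.
By linearity: E[X] = C(76, 3)·p³ ≈ 70300 · 6.15068e-05 ≈ 4.324.
Here α = 1, so p = 3/n is exactly at the triangle threshold p ~ 1/n. Asymptotically E[X] → c³/6 = 3³/6 = 9/2 ≈ 4.500, a bounded constant. In this regime the triangle count is asymptotically Poisson(c³/6).

E[X] ≈ 4.324; in regime p = Θ(1/n^{1}) E[X] stays bounded (at the triangle threshold p ~ 1/n).


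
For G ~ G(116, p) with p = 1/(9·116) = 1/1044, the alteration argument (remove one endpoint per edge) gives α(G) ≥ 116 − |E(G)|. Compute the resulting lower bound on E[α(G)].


E[|E(G)|] = C(116, 2)·p = 6670 · (1/1044) = 115/18.
E[α(G)] ≥ n − E[|E(G)|] = 116 − 115/18 = 1973/18.
Numerically: ≈ 109.6111.
(This is only a lower bound; the true E[α(G)] may be larger.)

E[α(G)] ≥ 1973/18 ≈ 109.6111.


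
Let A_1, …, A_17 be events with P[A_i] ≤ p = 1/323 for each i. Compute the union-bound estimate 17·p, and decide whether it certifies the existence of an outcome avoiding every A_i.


Union bound: P[∪_{i=1}^{17} A_i] ≤ Σ_i P[A_i] ≤ 17·p = 17·(1/323) = 1/19.
Numerically: 1/19 ≈ 0.0526.
Is 1/19 < 1? YES.
Since P[∪ A_i] ≤ 1/19 < 1, the complement has P[∩ A_i^c] ≥ 1 − 1/19 = 18/19 > 0, so some outcome avoids every A_i.

17·p = 1/19 ≈ 0.0526; existence CERTIFIED by the union bound.


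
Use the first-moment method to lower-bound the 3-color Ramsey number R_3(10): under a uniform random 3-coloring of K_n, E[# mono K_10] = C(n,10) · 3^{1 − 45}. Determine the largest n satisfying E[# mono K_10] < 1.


We need C(n, 10) · 3^{1 − 45} < 1, i.e. C(n, 10) < 3^{45 − 1} = 984770902183611232881.
Check values of n near the boundary:
  n = 569: C(569, 10) = 905357721286137524328; 905357721286137524328 < 984770902183611232881? YES
  n = 570: C(570, 10) = 921524823451961408691; 921524823451961408691 < 984770902183611232881? YES
  n = 571: C(571, 10) = 937951290893172842001; 937951290893172842001 < 984770902183611232881? YES
  n = 572: C(572, 10) = 954640815642161682606; 954640815642161682606 < 984770902183611232881? YES
  n = 573: C(573, 10) = 971597135635805762226; 971597135635805762226 < 984770902183611232881? YES
  n = 574: C(574, 10) = 988824035203816502691; 988824035203816502691 < 984770902183611232881? NO
The largest n with C(n, 10) < 984770902183611232881 is n = 573 (where E[X] = 35985079097622435638/36472996377170786403 ≈ 0.9866225). Hence R_3(10) > 573, i.e. R_3(10) ≥ 574.

Largest n = 573; hence R_3(10) > 573.


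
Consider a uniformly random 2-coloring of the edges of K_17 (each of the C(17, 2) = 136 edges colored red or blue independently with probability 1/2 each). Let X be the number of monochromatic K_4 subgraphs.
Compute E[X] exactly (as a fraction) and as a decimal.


Let X = Σ_S X_S over the C(17, 4) = 2380 subsets S of size 4, where X_S = 1 if the K_4 on S is monochromatic.
For a fixed S, the K_4 on S has C(4, 2) = 6 edges. P[all 6 edges red] = (1/2)^6, and likewise for blue, so P[monochromatic] = 2·(1/2)^6 = 2^{1 − 6} = 1/32.
By linearity of expectation: E[X] = C(17, 4) · 2^{1 − 6} = 2380 · 1/32 = 595/8.
Numerically: E[X] ≈ 74.37500.

E[X] = C(17,4)·2^(1−C(4,2)) = 595/8 ≈ 74.37500.


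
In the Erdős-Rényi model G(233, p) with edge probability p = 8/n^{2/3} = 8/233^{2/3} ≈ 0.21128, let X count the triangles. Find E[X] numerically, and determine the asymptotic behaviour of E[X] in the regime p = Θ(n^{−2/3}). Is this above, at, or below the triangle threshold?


Number of potential triangles: C(233, 3) = 2081156.
Each occurs with probability p³ ≈ (0.21128)³ ≈ 9.4310081e-03.
By linearity: E[X] = C(233, 3)·p³ ≈ 2081156 · 9.4310081e-03 ≈ 19627.39914.
Since α = 2/3 < 1, p = c/n^{2/3} ≫ 1/n is above the triangle threshold p ~ 1/n. Asymptotically E[X] ~ (c³/6)·n^{3(1−α)} = (8³/6)·n^{1} → ∞; triangles are abundant w.h.p.

E[X] ≈ 19627.39914; in regime p = Θ(1/n^{2/3}) E[X] diverges (above the triangle threshold p ~ 1/n).


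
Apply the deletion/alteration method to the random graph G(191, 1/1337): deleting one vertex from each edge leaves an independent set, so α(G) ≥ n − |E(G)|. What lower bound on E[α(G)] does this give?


E[|E(G)|] = C(191, 2)·p = 18145 · (1/1337) = 95/7.
E[α(G)] ≥ n − E[|E(G)|] = 191 − 95/7 = 1242/7.
Numerically: ≈ 177.429.
(This is only a lower bound; the true E[α(G)] may be larger.)

E[α(G)] ≥ 1242/7 ≈ 177.429.


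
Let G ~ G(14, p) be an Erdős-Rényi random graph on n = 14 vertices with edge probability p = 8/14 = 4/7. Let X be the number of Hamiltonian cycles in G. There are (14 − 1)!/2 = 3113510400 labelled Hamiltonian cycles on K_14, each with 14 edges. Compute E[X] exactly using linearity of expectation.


K_14 has (14 − 1)!/2 = 3113510400 labelled Hamiltonian cycles.
For each such Hamiltonian cycle H, let X_H = 1 if all 14 edges of H are present in G. Then P[X_H = 1] = p^{14} = (4/7)^{14} = 268435456/678223072849.
Summing the indicators: E[X] = Σ_H E[X_H] = 3113510400 · p^{14} = 3113510400 · 268435456/678223072849 = 119396654854963200/96889010407.
Numerically: E[X] ≈ 1.2323e+06.

E[X] = 3113510400 · (4/7)^{14} = 119396654854963200/96889010407 ≈ 1.2323e+06.


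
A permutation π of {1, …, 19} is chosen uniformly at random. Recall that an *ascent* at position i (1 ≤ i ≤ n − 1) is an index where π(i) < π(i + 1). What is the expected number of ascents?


Write X = Σ X_I over i = 1, …, 18, with X_I the indicator of one ascent.
There are 18 indicators.
For each fixed i, the pair (π(i), π(i+1)) is a uniformly random ordered pair of distinct values from {1, …, 19}; by symmetry P[π(i) < π(i+1)] = 1/2.
By linearity: E[X] = 18 · (1/2) = (19 − 1) · (1/2) = 9 ≈ 9.000000.

E[X] = 9 = 9.000000.


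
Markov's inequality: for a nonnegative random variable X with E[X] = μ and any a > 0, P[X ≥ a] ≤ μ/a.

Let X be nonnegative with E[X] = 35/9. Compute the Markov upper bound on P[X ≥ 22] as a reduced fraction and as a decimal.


μ = E[X] = 35/9, a = 22.
Markov: P[X ≥ 22] ≤ μ/a = (35/9)/22 = 35/198.
Numerically: ≈ 0.176768.
(Since a = 22 > μ = 3.888889, the bound 35/198 is < 1 and informative.)

P[X ≥ 22] ≤ 35/198 ≈ 0.176768.


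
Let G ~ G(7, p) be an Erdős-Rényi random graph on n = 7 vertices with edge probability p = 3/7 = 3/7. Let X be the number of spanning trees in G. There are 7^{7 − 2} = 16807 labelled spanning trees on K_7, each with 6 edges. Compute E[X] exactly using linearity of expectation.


K_7 has 7^{7 − 2} = 16807 labelled spanning trees.
For each such spanning tree H, let X_H = 1 if all 6 edges of H are present in G. Then P[X_H = 1] = p^{6} = (3/7)^{6} = 729/117649.
By linearity: E[X] = Σ_H E[X_H] = 16807 · p^{6} = 16807 · 729/117649 = 729/7.
Numerically: E[X] ≈ 104.

E[X] = 16807 · (3/7)^{6} = 729/7 ≈ 104.


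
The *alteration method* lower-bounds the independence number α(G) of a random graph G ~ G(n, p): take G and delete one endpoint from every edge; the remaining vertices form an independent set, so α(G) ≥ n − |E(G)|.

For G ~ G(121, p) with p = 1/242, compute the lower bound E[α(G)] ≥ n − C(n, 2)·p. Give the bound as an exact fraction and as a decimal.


E[|E(G)|] = C(121, 2)·p = 7260 · (1/242) = 30.
E[α(G)] ≥ n − E[|E(G)|] = 121 − 30 = 91.
Numerically: ≈ 91.0000.
(This is only a lower bound; the true E[α(G)] may be larger.)

E[α(G)] ≥ 91 ≈ 91.0000.


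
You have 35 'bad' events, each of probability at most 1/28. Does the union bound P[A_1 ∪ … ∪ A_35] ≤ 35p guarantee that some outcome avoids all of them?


Union bound: P[∪_{i=1}^{35} A_i] ≤ Σ_i P[A_i] ≤ 35·p = 35·(1/28) = 5/4.
Numerically: 5/4 ≈ 1.250.
Is 5/4 < 1? NO.
Since the bound 5/4 is ≥ 1, the union bound is uninformative here; it does NOT by itself certify existence.

35·p = 5/4 ≈ 1.250; existence NOT certified by the union bound.


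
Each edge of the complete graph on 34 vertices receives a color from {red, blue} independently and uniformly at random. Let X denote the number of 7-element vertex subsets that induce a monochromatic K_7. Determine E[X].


Let X = Σ_S X_S over the C(34, 7) = 5379616 subsets S of size 7, where X_S = 1 if the K_7 on S is monochromatic.
For a fixed S, the K_7 on S has C(7, 2) = 21 edges. P[all 21 edges red] = (1/2)^21, and likewise for blue, so P[monochromatic] = 2·(1/2)^21 = 2^{1 − 21} = 1/1048576.
By linearity of expectation: E[X] = C(34, 7) · 2^{1 − 21} = 5379616 · 1/1048576 = 168113/32768.
Numerically: E[X] ≈ 5.13040.

E[X] = C(34,7)·2^(1−C(7,2)) = 168113/32768 ≈ 5.13040.


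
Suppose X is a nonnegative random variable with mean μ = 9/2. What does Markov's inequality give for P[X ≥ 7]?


μ = E[X] = 9/2, a = 7.
Markov: P[X ≥ 7] ≤ μ/a = (9/2)/7 = 9/14.
Numerically: ≈ 0.6429.
(Since a = 7 > μ = 4.5000, the bound 9/14 is < 1 and informative.)

P[X ≥ 7] ≤ 9/14 ≈ 0.6429.


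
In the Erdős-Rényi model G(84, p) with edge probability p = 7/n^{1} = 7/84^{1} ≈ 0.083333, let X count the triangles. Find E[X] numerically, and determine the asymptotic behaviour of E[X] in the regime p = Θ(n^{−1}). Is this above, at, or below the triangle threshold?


Number of potential triangles: C(84, 3) = 95284.
Each occurs with probability p³ ≈ (0.083333)³ ≈ 5.7870370e-04.
By linearity: E[X] = C(84, 3)·p³ ≈ 95284 · 5.7870370e-04 ≈ 55.14120.
Here α = 1, so p = 7/n is exactly at the triangle threshold p ~ 1/n. Asymptotically E[X] → c³/6 = 7³/6 = 343/6 ≈ 57.16667, a bounded constant. In this regime the triangle count is asymptotically Poisson(c³/6).

E[X] ≈ 55.14120; in regime p = Θ(1/n^{1}) E[X] stays bounded (at the triangle threshold p ~ 1/n).


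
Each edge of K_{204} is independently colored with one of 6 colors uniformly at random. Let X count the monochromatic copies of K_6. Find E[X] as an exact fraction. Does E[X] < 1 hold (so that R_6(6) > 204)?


E[X] = C(204, 6) · 6^{1 − 15} = 92944609660 · 6^{−14} = 92944609660/78364164096.
As a reduced fraction: E[X] = 23236152415/19591041024 ≈ 1.1860601.
Is E[X] < 1? NO.
Since E[X] ≥ 1, the first-moment bound is inconclusive at n = 204; it does NOT by itself certify R_6(6) > 204.

E[X] = 23236152415/19591041024 ≈ 1.1860601; E[X] ≥ 1; first-moment method inconclusive here.


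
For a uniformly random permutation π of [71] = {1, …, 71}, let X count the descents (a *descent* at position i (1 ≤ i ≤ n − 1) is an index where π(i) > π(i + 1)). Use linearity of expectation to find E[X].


Write X = Σ X_I over i = 1, …, 70, with X_I the indicator of one descent.
There are 70 indicators.
For each fixed i, the pair (π(i), π(i+1)) is a uniformly random ordered pair of distinct values from {1, …, 71}; by symmetry P[π(i) > π(i+1)] = 1/2.
By linearity: E[X] = 70 · (1/2) = (71 − 1) · (1/2) = 35 ≈ 35.000000.

E[X] = 35 = 35.000000.


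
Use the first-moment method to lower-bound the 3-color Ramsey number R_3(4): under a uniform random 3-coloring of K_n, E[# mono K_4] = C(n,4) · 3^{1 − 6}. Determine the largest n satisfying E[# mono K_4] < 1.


We need C(n, 4) · 3^{1 − 6} < 1, i.e. C(n, 4) < 3^{6 − 1} = 243.
Check values of n near the boundary:
  n = 9: C(9, 4) = 126; 126 < 243? YES
  n = 10: C(10, 4) = 210; 210 < 243? YES
  n = 11: C(11, 4) = 330; 330 < 243? NO
  n = 12: C(12, 4) = 495; 495 < 243? NO
  n = 13: C(13, 4) = 715; 715 < 243? NO
The largest n with C(n, 4) < 243 is n = 10 (where E[X] = 70/81 ≈ 0.864198). Hence R_3(4) > 10, i.e. R_3(4) ≥ 11.

Largest n = 10; hence R_3(4) > 10.


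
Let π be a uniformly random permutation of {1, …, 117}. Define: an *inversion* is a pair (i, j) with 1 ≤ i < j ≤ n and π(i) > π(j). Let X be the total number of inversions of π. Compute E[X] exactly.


Write X = Σ X_I over the C(117, 2) = 6786 pairs i < j, with X_I the indicator of one inversion.
There are 6786 indicators.
For each fixed pair i < j, the values π(i) and π(j) are two distinct elements of {1, …, 117} in uniformly random order; by symmetry P[π(i) > π(j)] = 1/2.
By linearity: E[X] = 6786 · (1/2) = C(117, 2) · (1/2) = 6786/2 = 3393 ≈ 3393.000.

E[X] = 3393 = 3393.000.


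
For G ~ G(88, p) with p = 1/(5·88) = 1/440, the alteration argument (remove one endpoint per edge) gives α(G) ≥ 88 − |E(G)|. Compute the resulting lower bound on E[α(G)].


E[|E(G)|] = C(88, 2)·p = 3828 · (1/440) = 87/10.
E[α(G)] ≥ n − E[|E(G)|] = 88 − 87/10 = 793/10.
Numerically: ≈ 79.30000.
(This is only a lower bound; the true E[α(G)] may be larger.)

E[α(G)] ≥ 793/10 ≈ 79.30000.


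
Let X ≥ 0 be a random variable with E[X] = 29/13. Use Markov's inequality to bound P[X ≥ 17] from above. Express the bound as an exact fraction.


μ = E[X] = 29/13, a = 17.
Markov: P[X ≥ 17] ≤ μ/a = (29/13)/17 = 29/221.
Numerically: ≈ 0.131.
(Since a = 17 > μ = 2.231, the bound 29/221 is < 1 and informative.)

P[X ≥ 17] ≤ 29/221 ≈ 0.131.


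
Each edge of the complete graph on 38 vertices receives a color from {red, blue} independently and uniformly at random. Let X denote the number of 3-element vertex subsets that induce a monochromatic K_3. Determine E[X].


Let X = Σ_S X_S over the C(38, 3) = 8436 subsets S of size 3, where X_S = 1 if the K_3 on S is monochromatic.
For a fixed S, the K_3 on S has C(3, 2) = 3 edges. P[all 3 edges red] = (1/2)^3, and likewise for blue, so P[monochromatic] = 2·(1/2)^3 = 2^{1 − 3} = 1/4.
Summing: E[X] = C(38, 3) · 2^{1 − 3} = 8436 · 1/4 = 2109.
Numerically: E[X] ≈ 2109.000000.

E[X] = C(38,3)·2^(1−C(3,2)) = 2109 ≈ 2109.000000.


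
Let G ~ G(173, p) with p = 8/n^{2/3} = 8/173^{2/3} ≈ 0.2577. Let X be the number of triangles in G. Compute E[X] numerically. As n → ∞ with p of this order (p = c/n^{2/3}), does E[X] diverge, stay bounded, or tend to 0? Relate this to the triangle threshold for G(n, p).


Number of potential triangles: C(173, 3) = 848046.
Each occurs with probability p³ ≈ (0.2577)³ ≈ 1.710715e-02.
By linearity: E[X] = C(173, 3)·p³ ≈ 848046 · 1.710715e-02 ≈ 14507.6532.
Since α = 2/3 < 1, p = c/n^{2/3} ≫ 1/n is above the triangle threshold p ~ 1/n. Asymptotically E[X] ~ (c³/6)·n^{3(1−α)} = (8³/6)·n^{1} → ∞; triangles are abundant w.h.p.

E[X] ≈ 14507.6532; in regime p = Θ(1/n^{2/3}) E[X] diverges (above the triangle threshold p ~ 1/n).


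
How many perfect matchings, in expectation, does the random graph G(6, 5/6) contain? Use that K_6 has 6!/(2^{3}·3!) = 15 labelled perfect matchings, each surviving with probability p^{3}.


K_6 has 6!/(2^{3}·3!) = 15 labelled perfect matchings.
For each such perfect matching H, let X_H = 1 if all 3 edges of H are present in G. Then P[X_H = 1] = p^{3} = (5/6)^{3} = 125/216.
By linearity: E[X] = Σ_H E[X_H] = 15 · p^{3} = 15 · 125/216 = 625/72.
Numerically: E[X] ≈ 8.6806.

E[X] = 15 · (5/6)^{3} = 625/72 ≈ 8.6806.


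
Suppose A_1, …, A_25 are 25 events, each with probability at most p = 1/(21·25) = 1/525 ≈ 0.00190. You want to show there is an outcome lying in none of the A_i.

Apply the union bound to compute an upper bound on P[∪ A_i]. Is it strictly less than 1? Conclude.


Union bound: P[∪_{i=1}^{25} A_i] ≤ Σ_i P[A_i] ≤ 25·p = 25·(1/525) = 1/21.
Numerically: 1/21 ≈ 0.04762.
Is 1/21 < 1? YES.
Since P[∪ A_i] ≤ 1/21 < 1, the complement has P[∩ A_i^c] ≥ 1 − 1/21 = 20/21 > 0, so some outcome avoids every A_i.

25·p = 1/21 ≈ 0.04762; existence CERTIFIED by the union bound.


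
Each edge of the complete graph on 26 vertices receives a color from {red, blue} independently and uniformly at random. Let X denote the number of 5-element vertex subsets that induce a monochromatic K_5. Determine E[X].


Let X = Σ_S X_S over the C(26, 5) = 65780 subsets S of size 5, where X_S = 1 if the K_5 on S is monochromatic.
For a fixed S, the K_5 on S has C(5, 2) = 10 edges. P[all 10 edges red] = (1/2)^10, and likewise for blue, so P[monochromatic] = 2·(1/2)^10 = 2^{1 − 10} = 1/512.
Summing: E[X] = C(26, 5) · 2^{1 − 10} = 65780 · 1/512 = 16445/128.
Numerically: E[X] ≈ 128.476562.

E[X] = C(26,5)·2^(1−C(5,2)) = 16445/128 ≈ 128.476562.


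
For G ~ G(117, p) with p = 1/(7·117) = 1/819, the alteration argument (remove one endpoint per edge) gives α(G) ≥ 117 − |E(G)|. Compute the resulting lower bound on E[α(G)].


E[|E(G)|] = C(117, 2)·p = 6786 · (1/819) = 58/7.
E[α(G)] ≥ n − E[|E(G)|] = 117 − 58/7 = 761/7.
Numerically: ≈ 108.71429.
(This is only a lower bound; the true E[α(G)] may be larger.)

E[α(G)] ≥ 761/7 ≈ 108.71429.


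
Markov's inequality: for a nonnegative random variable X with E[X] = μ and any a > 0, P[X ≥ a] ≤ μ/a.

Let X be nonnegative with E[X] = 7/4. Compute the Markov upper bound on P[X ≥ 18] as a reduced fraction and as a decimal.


μ = E[X] = 7/4, a = 18.
Markov: P[X ≥ 18] ≤ μ/a = (7/4)/18 = 7/72.
Numerically: ≈ 0.09722.
(Since a = 18 > μ = 1.75000, the bound 7/72 is < 1 and informative.)

P[X ≥ 18] ≤ 7/72 ≈ 0.09722.


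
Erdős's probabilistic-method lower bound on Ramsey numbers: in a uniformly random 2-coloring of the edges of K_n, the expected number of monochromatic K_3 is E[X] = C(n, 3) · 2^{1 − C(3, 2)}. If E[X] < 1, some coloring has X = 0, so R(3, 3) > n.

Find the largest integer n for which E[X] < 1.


We need C(n, 3) · 2^{1 − 3} < 1, i.e. C(n, 3) < 2^{3 − 1} = 4.
Check values of n near the boundary:
  n = 3: C(3, 3) = 1; 1 < 4? YES
  n = 4: C(4, 3) = 4; 4 < 4? NO
The largest n with C(n, 3) < 4 is n = 3 (where E[X] = 1/4 ≈ 0.25000). Hence R(3, 3) > 3, i.e. R(3, 3) ≥ 4.

Largest n = 3; hence R(3, 3) > 3.


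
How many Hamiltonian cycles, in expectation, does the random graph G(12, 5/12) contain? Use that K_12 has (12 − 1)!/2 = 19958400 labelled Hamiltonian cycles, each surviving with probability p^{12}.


K_12 has (12 − 1)!/2 = 19958400 labelled Hamiltonian cycles.
For each such Hamiltonian cycle H, let X_H = 1 if all 12 edges of H are present in G. Then P[X_H = 1] = p^{12} = (5/12)^{12} = 244140625/8916100448256.
Summing the indicators: E[X] = Σ_H E[X_H] = 19958400 · p^{12} = 19958400 · 244140625/8916100448256 = 469970703125/859963392.
Numerically: E[X] ≈ 546.5.

E[X] = 19958400 · (5/12)^{12} = 469970703125/859963392 ≈ 546.5.


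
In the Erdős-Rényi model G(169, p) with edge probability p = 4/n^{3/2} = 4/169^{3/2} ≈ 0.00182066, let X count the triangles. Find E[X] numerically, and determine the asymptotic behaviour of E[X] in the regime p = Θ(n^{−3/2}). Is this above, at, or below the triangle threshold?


Number of potential triangles: C(169, 3) = 790244.
Each occurs with probability p³ ≈ (0.00182066)³ ≈ 6.03517410e-09.
By linearity: E[X] = C(169, 3)·p³ ≈ 790244 · 6.03517410e-09 ≈ 0.004769.
Since α = 3/2 > 1, p = c/n^{3/2} = o(1/n) is below the triangle threshold p ~ 1/n. Asymptotically E[X] ~ (c³/6)·n^{3(1−α)} = (4³/6)·n^{-1.5} → 0, so by Markov's inequality G has no triangles w.h.p.

E[X] ≈ 0.004769; in regime p = Θ(1/n^{3/2}) E[X] tends to 0 (below the triangle threshold p ~ 1/n).


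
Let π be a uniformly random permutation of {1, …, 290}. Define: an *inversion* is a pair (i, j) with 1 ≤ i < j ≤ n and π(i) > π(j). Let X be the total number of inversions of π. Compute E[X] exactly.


Write X = Σ X_I over the C(290, 2) = 41905 pairs i < j, with X_I the indicator of one inversion.
There are 41905 indicators.
For each fixed pair i < j, the values π(i) and π(j) are two distinct elements of {1, …, 290} in uniformly random order; by symmetry P[π(i) > π(j)] = 1/2.
By linearity: E[X] = 41905 · (1/2) = C(290, 2) · (1/2) = 41905/2 = 41905/2 ≈ 20952.500.

E[X] = 41905/2 = 20952.500.


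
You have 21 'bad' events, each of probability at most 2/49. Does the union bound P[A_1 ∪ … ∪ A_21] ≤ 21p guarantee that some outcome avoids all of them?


Union bound: P[∪_{i=1}^{21} A_i] ≤ Σ_i P[A_i] ≤ 21·p = 21·(2/49) = 6/7.
Numerically: 6/7 ≈ 0.8571429.
Is 6/7 < 1? YES.
Since P[∪ A_i] ≤ 6/7 < 1, the complement has P[∩ A_i^c] ≥ 1 − 6/7 = 1/7 > 0, so some outcome avoids every A_i.

21·p = 6/7 ≈ 0.8571429; existence CERTIFIED by the union bound.


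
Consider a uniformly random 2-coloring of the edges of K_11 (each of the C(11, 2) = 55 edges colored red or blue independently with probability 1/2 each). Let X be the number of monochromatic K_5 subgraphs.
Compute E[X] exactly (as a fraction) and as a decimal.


Let X = Σ_S X_S over the C(11, 5) = 462 subsets S of size 5, where X_S = 1 if the K_5 on S is monochromatic.
For a fixed S, the K_5 on S has C(5, 2) = 10 edges. P[all 10 edges red] = (1/2)^10, and likewise for blue, so P[monochromatic] = 2·(1/2)^10 = 2^{1 − 10} = 1/512.
By linearity of expectation: E[X] = C(11, 5) · 2^{1 − 10} = 462 · 1/512 = 231/256.
Numerically: E[X] ≈ 0.902.

E[X] = C(11,5)·2^(1−C(5,2)) = 231/256 ≈ 0.902.


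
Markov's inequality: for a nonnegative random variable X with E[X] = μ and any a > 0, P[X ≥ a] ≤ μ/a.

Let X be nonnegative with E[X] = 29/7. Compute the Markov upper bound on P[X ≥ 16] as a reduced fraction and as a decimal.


μ = E[X] = 29/7, a = 16.
Markov: P[X ≥ 16] ≤ μ/a = (29/7)/16 = 29/112.
Numerically: ≈ 0.2589.
(Since a = 16 > μ = 4.1429, the bound 29/112 is < 1 and informative.)

P[X ≥ 16] ≤ 29/112 ≈ 0.2589.


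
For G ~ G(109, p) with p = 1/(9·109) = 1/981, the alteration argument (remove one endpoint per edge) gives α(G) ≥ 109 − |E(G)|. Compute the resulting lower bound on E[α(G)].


E[|E(G)|] = C(109, 2)·p = 5886 · (1/981) = 6.
E[α(G)] ≥ n − E[|E(G)|] = 109 − 6 = 103.
Numerically: ≈ 103.0000.
(This is only a lower bound; the true E[α(G)] may be larger.)

E[α(G)] ≥ 103 ≈ 103.0000.


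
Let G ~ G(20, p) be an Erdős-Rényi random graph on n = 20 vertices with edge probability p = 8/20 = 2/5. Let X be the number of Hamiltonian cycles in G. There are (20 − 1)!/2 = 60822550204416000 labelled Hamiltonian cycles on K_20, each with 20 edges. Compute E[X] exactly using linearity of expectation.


K_20 has (20 − 1)!/2 = 60822550204416000 labelled Hamiltonian cycles.
For each such Hamiltonian cycle H, let X_H = 1 if all 20 edges of H are present in G. Then P[X_H = 1] = p^{20} = (2/5)^{20} = 1048576/95367431640625.
By linearity: E[X] = Σ_H E[X_H] = 60822550204416000 · p^{20} = 60822550204416000 · 1048576/95367431640625 = 510216531225165692928/762939453125.
Numerically: E[X] ≈ 6.688e+08.

E[X] = 60822550204416000 · (2/5)^{20} = 510216531225165692928/762939453125 ≈ 6.688e+08.


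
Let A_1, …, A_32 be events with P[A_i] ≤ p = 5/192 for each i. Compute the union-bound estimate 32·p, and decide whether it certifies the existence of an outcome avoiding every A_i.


Union bound: P[∪_{i=1}^{32} A_i] ≤ Σ_i P[A_i] ≤ 32·p = 32·(5/192) = 5/6.
Numerically: 5/6 ≈ 0.83333.
Is 5/6 < 1? YES.
Since P[∪ A_i] ≤ 5/6 < 1, the complement has P[∩ A_i^c] ≥ 1 − 5/6 = 1/6 > 0, so some outcome avoids every A_i.

32·p = 5/6 ≈ 0.83333; existence CERTIFIED by the union bound.


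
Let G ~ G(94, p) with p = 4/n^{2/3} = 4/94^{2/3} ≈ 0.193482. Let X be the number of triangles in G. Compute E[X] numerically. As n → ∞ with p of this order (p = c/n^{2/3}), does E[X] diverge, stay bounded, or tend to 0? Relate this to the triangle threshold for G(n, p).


Number of potential triangles: C(94, 3) = 134044.
Each occurs with probability p³ ≈ (0.193482)³ ≈ 7.24309642e-03.
By linearity: E[X] = C(94, 3)·p³ ≈ 134044 · 7.24309642e-03 ≈ 970.893617.
Since α = 2/3 < 1, p = c/n^{2/3} ≫ 1/n is above the triangle threshold p ~ 1/n. Asymptotically E[X] ~ (c³/6)·n^{3(1−α)} = (4³/6)·n^{1} → ∞; triangles are abundant w.h.p.

E[X] ≈ 970.893617; in regime p = Θ(1/n^{2/3}) E[X] diverges (above the triangle threshold p ~ 1/n).


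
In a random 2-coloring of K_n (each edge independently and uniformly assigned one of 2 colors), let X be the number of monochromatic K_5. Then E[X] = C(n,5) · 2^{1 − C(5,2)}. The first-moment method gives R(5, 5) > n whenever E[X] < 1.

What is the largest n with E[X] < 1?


We need C(n, 5) · 2^{1 − 10} < 1, i.e. C(n, 5) < 2^{10 − 1} = 512.
Check values of n near the boundary:
  n = 6: C(6, 5) = 6; 6 < 512? YES
  n = 7: C(7, 5) = 21; 21 < 512? YES
  n = 8: C(8, 5) = 56; 56 < 512? YES
  n = 9: C(9, 5) = 126; 126 < 512? YES
  n = 10: C(10, 5) = 252; 252 < 512? YES
  n = 11: C(11, 5) = 462; 462 < 512? YES
  n = 12: C(12, 5) = 792; 792 < 512? NO
The largest n with C(n, 5) < 512 is n = 11 (where E[X] = 231/256 ≈ 0.9023). Hence R(5, 5) > 11, i.e. R(5, 5) ≥ 12.

Largest n = 11; hence R(5, 5) > 11.


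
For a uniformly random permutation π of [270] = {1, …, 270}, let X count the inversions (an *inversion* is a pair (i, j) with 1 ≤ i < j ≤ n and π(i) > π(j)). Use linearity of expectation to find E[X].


Write X = Σ X_I over the C(270, 2) = 36315 pairs i < j, with X_I the indicator of one inversion.
There are 36315 indicators.
For each fixed pair i < j, the values π(i) and π(j) are two distinct elements of {1, …, 270} in uniformly random order; by symmetry P[π(i) > π(j)] = 1/2.
By linearity: E[X] = 36315 · (1/2) = C(270, 2) · (1/2) = 36315/2 = 36315/2 ≈ 18157.5000.

E[X] = 36315/2 = 18157.5000.


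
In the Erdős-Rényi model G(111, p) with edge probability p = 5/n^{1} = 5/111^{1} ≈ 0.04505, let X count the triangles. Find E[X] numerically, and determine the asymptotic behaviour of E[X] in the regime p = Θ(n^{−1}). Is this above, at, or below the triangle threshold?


Number of potential triangles: C(111, 3) = 221815.
Each occurs with probability p³ ≈ (0.04505)³ ≈ 9.139892e-05.
By linearity: E[X] = C(111, 3)·p³ ≈ 221815 · 9.139892e-05 ≈ 20.2737.
Here α = 1, so p = 5/n is exactly at the triangle threshold p ~ 1/n. Asymptotically E[X] → c³/6 = 5³/6 = 125/6 ≈ 20.8333, a bounded constant. In this regime the triangle count is asymptotically Poisson(c³/6).

E[X] ≈ 20.2737; in regime p = Θ(1/n^{1}) E[X] stays bounded (at the triangle threshold p ~ 1/n).


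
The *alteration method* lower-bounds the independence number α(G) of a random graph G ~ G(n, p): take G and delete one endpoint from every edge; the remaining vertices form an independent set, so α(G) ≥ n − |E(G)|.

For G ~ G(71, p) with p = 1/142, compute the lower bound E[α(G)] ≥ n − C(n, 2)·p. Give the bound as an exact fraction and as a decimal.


E[|E(G)|] = C(71, 2)·p = 2485 · (1/142) = 35/2.
E[α(G)] ≥ n − E[|E(G)|] = 71 − 35/2 = 107/2.
Numerically: ≈ 53.5000.
(This is only a lower bound; the true E[α(G)] may be larger.)

E[α(G)] ≥ 107/2 ≈ 53.5000.
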